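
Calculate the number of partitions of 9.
30

p(n) counts ways to write n as a sum of positive integers (order ignored).
Examples: 9; 8 + 1; 7 + 2; 7 + 1 + 1; 6 + 3; ... (30 total)
p(9) = 30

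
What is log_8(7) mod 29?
4

Baby-step giant-step with step n = ⌈√29⌉ = 6.
Baby steps 8^j mod 29 (j:value) for j=0..5: 0:1, 1:8, 2:6, 3:19, 4:7, 5:27.
h = 7 is already in the table at j=4, so x = 4.
Check: 8^4 ≡ 7 (mod 29).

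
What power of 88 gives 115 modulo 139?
101

Baby-step giant-step with step n = ⌈√139⌉ = 12.
Baby steps 88^j mod 139 (j:value) for j=0..11: 0:1, 1:88, 2:99, 3:94, 4:71, 5:132, 6:79, 7:2, 8:37, 9:59, 10:49, 11:3.
Giant-step multiplier: 88^(-12) ≡ 88^(138-12) = 88^126 ≡ 129 (mod 139).
Giant steps γ_i = 115·129^i mod 139: γ_0=115, γ_1=101, γ_2=102, γ_3=92, γ_4=53, γ_5=26, γ_6=18, γ_7=98, γ_8=132 (in table at j=5).
x = i·n + j = 8·12 + 5 = 101.
Check: 88^101 ≡ 115 (mod 139).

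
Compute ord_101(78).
25

101 is prime, so ord(78) divides φ(101) = 100.
Divisors of 100: 1, 2, 4, 5, 10, 20, 25, 50, 100.
Repeated squaring: 78^1 ≡ 78, 78^2 ≡ 24, 78^4 ≡ 71, 78^8 ≡ 92, 78^16 ≡ 81, 78^32 ≡ 97, 78^64 ≡ 16 (mod 101).
Test 78^d mod 101 for each divisor d in increasing order:
78^1 ≡ 78
78^2 ≡ 24
78^4 ≡ 71
78^5 = 78^4·78^1 ≡ 84
78^10 = 78^8·78^2 ≡ 87
78^20 = 78^16·78^4 ≡ 95
78^25 = 78^16·78^8·78^1 ≡ 1  ← first divisor giving 1
The order is 25.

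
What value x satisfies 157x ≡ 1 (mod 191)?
73

gcd(157, 191) = 1, so the inverse exists.
Extended Euclidean algorithm on (191, 157):
191 = 1 × 157 + 34  ⟹  34 = (1)·191 + (-1)·157
157 = 4 × 34 + 21  ⟹  21 = (-4)·191 + (5)·157
34 = 1 × 21 + 13  ⟹  13 = (5)·191 + (-6)·157
21 = 1 × 13 + 8  ⟹  8 = (-9)·191 + (11)·157
13 = 1 × 8 + 5  ⟹  5 = (14)·191 + (-17)·157
8 = 1 × 5 + 3  ⟹  3 = (-23)·191 + (28)·157
5 = 1 × 3 + 2  ⟹  2 = (37)·191 + (-45)·157
3 = 1 × 2 + 1  ⟹  1 = (-60)·191 + (73)·157
So (73)·157 ≡ 1 (mod 191), i.e. 157^(-1) ≡ 73 (mod 191).
Check: 157 × 73 = 11461 ≡ 1 (mod 191)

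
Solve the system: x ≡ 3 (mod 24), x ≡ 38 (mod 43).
339

Using Chinese Remainder Theorem:
M = 24 × 43 = 1032
M1 = 43, M2 = 24
y1 = 43^(-1) mod 24 = 19
y2 = 24^(-1) mod 43 = 9
x = (3×43×19 + 38×24×9) mod 1032 = 339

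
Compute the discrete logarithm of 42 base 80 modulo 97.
15

Baby-step giant-step with step n = ⌈√97⌉ = 10.
Baby steps 80^j mod 97 (j:value) for j=0..9: 0:1, 1:80, 2:95, 3:34, 4:4, 5:29, 6:89, 7:39, 8:16, 9:19.
Giant-step multiplier: 80^(-10) ≡ 80^(96-10) = 80^86 ≡ 3 (mod 97).
Giant steps γ_i = 42·3^i mod 97: γ_0=42, γ_1=29 (in table at j=5).
x = i·n + j = 1·10 + 5 = 15.
Check: 80^15 ≡ 42 (mod 97).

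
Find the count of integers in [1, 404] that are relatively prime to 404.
200

404 = 2^2 × 101
φ(n) = n × ∏(1 - 1/p) for each prime p dividing n
φ(404) = 404 × (1 - 1/2) × (1 - 1/101) = 200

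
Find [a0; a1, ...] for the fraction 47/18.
[2; 1, 1, 1, 1, 3]

Euclidean algorithm steps:
47 = 2 × 18 + 11
18 = 1 × 11 + 7
11 = 1 × 7 + 4
7 = 1 × 4 + 3
4 = 1 × 3 + 1
3 = 3 × 1 + 0
Continued fraction: [2; 1, 1, 1, 1, 3]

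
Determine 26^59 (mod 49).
24

Repeated squaring. Binary of 59 = 111011.
26^1 ≡ 26 (mod 49); 26^2 ≡ 39 (mod 49); 26^4 ≡ 2 (mod 49); 26^8 ≡ 4 (mod 49); 26^16 ≡ 16 (mod 49); 26^32 ≡ 11 (mod 49)
26^59 = 26^1 × 26^2 × 26^8 × 26^16 × 26^32 ≡ 24 (mod 49)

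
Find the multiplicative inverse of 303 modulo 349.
220

gcd(303, 349) = 1, so the inverse exists.
Extended Euclidean algorithm on (349, 303):
349 = 1 × 303 + 46  ⟹  46 = (1)·349 + (-1)·303
303 = 6 × 46 + 27  ⟹  27 = (-6)·349 + (7)·303
46 = 1 × 27 + 19  ⟹  19 = (7)·349 + (-8)·303
27 = 1 × 19 + 8  ⟹  8 = (-13)·349 + (15)·303
19 = 2 × 8 + 3  ⟹  3 = (33)·349 + (-38)·303
8 = 2 × 3 + 2  ⟹  2 = (-79)·349 + (91)·303
3 = 1 × 2 + 1  ⟹  1 = (112)·349 + (-129)·303
So (-129)·303 ≡ 1 (mod 349), i.e. 303^(-1) ≡ -129 ≡ 220 (mod 349).
Check: 303 × 220 = 66660 ≡ 1 (mod 349)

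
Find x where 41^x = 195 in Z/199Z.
73

Baby-step giant-step with step n = ⌈√199⌉ = 15.
Baby steps 41^j mod 199 (j:value) for j=0..14: 0:1, 1:41, 2:89, 3:67, 4:160, 5:192, 6:111, 7:173, 8:128, 9:74, 10:49, 11:19, 12:182, 13:99, 14:79.
Giant-step multiplier: 41^(-15) ≡ 41^(198-15) = 41^183 ≡ 76 (mod 199).
Giant steps γ_i = 195·76^i mod 199: γ_0=195, γ_1=94, γ_2=179, γ_3=72, γ_4=99 (in table at j=13).
x = i·n + j = 4·15 + 13 = 73.
Check: 41^73 ≡ 195 (mod 199).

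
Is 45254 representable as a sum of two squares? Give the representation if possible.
Not possible

Factorization: 45254 = 2 × 11^3 × 17
By Fermat: n is sum of two squares iff every prime p ≡ 3 (mod 4) appears to even power.
Prime(s) ≡ 3 (mod 4) with odd exponent: [(11, 3)]
Therefore 45254 cannot be expressed as a² + b².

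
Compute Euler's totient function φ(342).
108

342 = 2 × 3^2 × 19
φ(n) = n × ∏(1 - 1/p) for each prime p dividing n
φ(342) = 342 × (1 - 1/2) × (1 - 1/3) × (1 - 1/19) = 108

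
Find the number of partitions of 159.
97662728555

p(n) counts ways to write n as a sum of positive integers (order ignored).
Euler's pentagonal recurrence: p(k) = p(k-1) + p(k-2) - p(k-5) - p(k-7) + p(k-12) + p(k-15) - ... (offsets j(3j∓1)/2, signs ++--, p(0)=1, p(<0)=0).
DP table for k = 0..158: p(0)=1, p(1)=1, p(2)=2, p(3)=3, p(4)=5, p(5)=7, p(6)=11, p(7)=15, p(8)=22, p(9)=30, p(10)=42, p(11)=56, p(12)=77, p(13)=101, p(14)=135, p(15)=176, p(16)=231, p(17)=297, p(18)=385, p(19)=490, p(20)=627, p(21)=792, p(22)=1002, p(23)=1255, p(24)=1575, p(25)=1958, p(26)=2436, p(27)=3010, p(28)=3718, p(29)=4565, p(30)=5604, p(31)=6842, p(32)=8349, p(33)=10143, p(34)=12310, p(35)=14883, p(36)=17977, p(37)=21637, p(38)=26015, p(39)=31185, p(40)=37338, p(41)=44583, p(42)=53174, p(43)=63261, p(44)=75175, p(45)=89134, p(46)=105558, p(47)=124754, p(48)=147273, p(49)=173525, p(50)=204226, p(51)=239943, p(52)=281589, p(53)=329931, p(54)=386155, p(55)=451276, p(56)=526823, p(57)=614154, p(58)=715220, p(59)=831820, p(60)=966467, p(61)=1121505, p(62)=1300156, p(63)=1505499, p(64)=1741630, p(65)=2012558, p(66)=2323520, p(67)=2679689, p(68)=3087735, p(69)=3554345, p(70)=4087968, p(71)=4697205, p(72)=5392783, p(73)=6185689, p(74)=7089500, p(75)=8118264, p(76)=9289091, p(77)=10619863, p(78)=12132164, p(79)=13848650, p(80)=15796476, p(81)=18004327, p(82)=20506255, p(83)=23338469, p(84)=26543660, p(85)=30167357, p(86)=34262962, p(87)=38887673, p(88)=44108109, p(89)=49995925, p(90)=56634173, p(91)=64112359, p(92)=72533807, p(93)=82010177, p(94)=92669720, p(95)=104651419, p(96)=118114304, p(97)=133230930, p(98)=150198136, p(99)=169229875, p(100)=190569292, p(101)=214481126, p(102)=241265379, p(103)=271248950, p(104)=304801365, p(105)=342325709, p(106)=384276336, p(107)=431149389, p(108)=483502844, p(109)=541946240, p(110)=607163746, p(111)=679903203, p(112)=761002156, p(113)=851376628, p(114)=952050665, p(115)=1064144451, p(116)=1188908248, p(117)=1327710076, p(118)=1482074143, p(119)=1653668665, p(120)=1844349560, p(121)=2056148051, p(122)=2291320912, p(123)=2552338241, p(124)=2841940500, p(125)=3163127352, p(126)=3519222692, p(127)=3913864295, p(128)=4351078600, p(129)=4835271870, p(130)=5371315400, p(131)=5964539504, p(132)=6620830889, p(133)=7346629512, p(134)=8149040695, p(135)=9035836076, p(136)=10015581680, p(137)=11097645016, p(138)=12292341831, p(139)=13610949895, p(140)=15065878135, p(141)=16670689208, p(142)=18440293320, p(143)=20390982757, p(144)=22540654445, p(145)=24908858009, p(146)=27517052599, p(147)=30388671978, p(148)=33549419497, p(149)=37027355200, p(150)=40853235313, p(151)=45060624582, p(152)=49686288421, p(153)=54770336324, p(154)=60356673280, p(155)=66493182097, p(156)=73232243759, p(157)=80630964769, p(158)=88751778802.
Final step: p(159) = p(158) + p(157) - p(154) - p(152) + p(147) + p(144) - p(137) - p(133) + p(124) + p(119) - p(108) - p(102) + p(89) + p(82) - p(67) - p(59) + p(42) + p(33) - p(14) - p(4)
= 88751778802 + 80630964769 - 60356673280 - 49686288421 + 30388671978 + 22540654445 - 11097645016 - 7346629512 + 2841940500 + 1653668665 - 483502844 - 241265379 + 49995925 + 20506255 - 2679689 - 831820 + 53174 + 10143 - 135 - 5
= 97662728555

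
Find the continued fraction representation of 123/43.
[2; 1, 6, 6]

Euclidean algorithm steps:
123 = 2 × 43 + 37
43 = 1 × 37 + 6
37 = 6 × 6 + 1
6 = 6 × 1 + 0
Continued fraction: [2; 1, 6, 6]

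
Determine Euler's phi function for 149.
148

149 = 149
φ(n) = n × ∏(1 - 1/p) for each prime p dividing n
φ(149) = 149 × (1 - 1/149) = 148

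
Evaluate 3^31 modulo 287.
178

Repeated squaring. Binary of 31 = 11111.
3^1 ≡ 3 (mod 287); 3^2 ≡ 9 (mod 287); 3^4 ≡ 81 (mod 287); 3^8 ≡ 247 (mod 287); 3^16 ≡ 165 (mod 287)
3^31 = 3^1 × 3^2 × 3^4 × 3^8 × 3^16 ≡ 178 (mod 287)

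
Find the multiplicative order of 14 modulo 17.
16

17 is prime, so ord(14) divides φ(17) = 16.
Divisors of 16: 1, 2, 4, 8, 16.
Repeated squaring: 14^1 ≡ 14, 14^2 ≡ 9, 14^4 ≡ 13, 14^8 ≡ 16, 14^16 ≡ 1 (mod 17).
Test 14^d mod 17 for each divisor d in increasing order:
14^1 ≡ 14
14^2 ≡ 9
14^4 ≡ 13
14^8 ≡ 16
14^16 ≡ 1  ← first divisor giving 1
The order is 16.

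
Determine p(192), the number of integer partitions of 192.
1987276856363

p(n) counts ways to write n as a sum of positive integers (order ignored).
Euler's pentagonal recurrence: p(k) = p(k-1) + p(k-2) - p(k-5) - p(k-7) + p(k-12) + p(k-15) - ... (offsets j(3j∓1)/2, signs ++--, p(0)=1, p(<0)=0).
DP table for k = 0..191: p(0)=1, p(1)=1, p(2)=2, p(3)=3, p(4)=5, p(5)=7, p(6)=11, p(7)=15, p(8)=22, p(9)=30, p(10)=42, p(11)=56, p(12)=77, p(13)=101, p(14)=135, p(15)=176, p(16)=231, p(17)=297, p(18)=385, p(19)=490, p(20)=627, p(21)=792, p(22)=1002, p(23)=1255, p(24)=1575, p(25)=1958, p(26)=2436, p(27)=3010, p(28)=3718, p(29)=4565, p(30)=5604, p(31)=6842, p(32)=8349, p(33)=10143, p(34)=12310, p(35)=14883, p(36)=17977, p(37)=21637, p(38)=26015, p(39)=31185, p(40)=37338, p(41)=44583, p(42)=53174, p(43)=63261, p(44)=75175, p(45)=89134, p(46)=105558, p(47)=124754, p(48)=147273, p(49)=173525, p(50)=204226, p(51)=239943, p(52)=281589, p(53)=329931, p(54)=386155, p(55)=451276, p(56)=526823, p(57)=614154, p(58)=715220, p(59)=831820, p(60)=966467, p(61)=1121505, p(62)=1300156, p(63)=1505499, p(64)=1741630, p(65)=2012558, p(66)=2323520, p(67)=2679689, p(68)=3087735, p(69)=3554345, p(70)=4087968, p(71)=4697205, p(72)=5392783, p(73)=6185689, p(74)=7089500, p(75)=8118264, p(76)=9289091, p(77)=10619863, p(78)=12132164, p(79)=13848650, p(80)=15796476, p(81)=18004327, p(82)=20506255, p(83)=23338469, p(84)=26543660, p(85)=30167357, p(86)=34262962, p(87)=38887673, p(88)=44108109, p(89)=49995925, p(90)=56634173, p(91)=64112359, p(92)=72533807, p(93)=82010177, p(94)=92669720, p(95)=104651419, p(96)=118114304, p(97)=133230930, p(98)=150198136, p(99)=169229875, p(100)=190569292, p(101)=214481126, p(102)=241265379, p(103)=271248950, p(104)=304801365, p(105)=342325709, p(106)=384276336, p(107)=431149389, p(108)=483502844, p(109)=541946240, p(110)=607163746, p(111)=679903203, p(112)=761002156, p(113)=851376628, p(114)=952050665, p(115)=1064144451, p(116)=1188908248, p(117)=1327710076, p(118)=1482074143, p(119)=1653668665, p(120)=1844349560, p(121)=2056148051, p(122)=2291320912, p(123)=2552338241, p(124)=2841940500, p(125)=3163127352, p(126)=3519222692, p(127)=3913864295, p(128)=4351078600, p(129)=4835271870, p(130)=5371315400, p(131)=5964539504, p(132)=6620830889, p(133)=7346629512, p(134)=8149040695, p(135)=9035836076, p(136)=10015581680, p(137)=11097645016, p(138)=12292341831, p(139)=13610949895, p(140)=15065878135, p(141)=16670689208, p(142)=18440293320, p(143)=20390982757, p(144)=22540654445, p(145)=24908858009, p(146)=27517052599, p(147)=30388671978, p(148)=33549419497, p(149)=37027355200, p(150)=40853235313, p(151)=45060624582, p(152)=49686288421, p(153)=54770336324, p(154)=60356673280, p(155)=66493182097, p(156)=73232243759, p(157)=80630964769, p(158)=88751778802, p(159)=97662728555, p(160)=107438159466, p(161)=118159068427, p(162)=129913904637, p(163)=142798995930, p(164)=156919475295, p(165)=172389800255, p(166)=189334822579, p(167)=207890420102, p(168)=228204732751, p(169)=250438925115, p(170)=274768617130, p(171)=301384802048, p(172)=330495499613, p(173)=362326859895, p(174)=397125074750, p(175)=435157697830, p(176)=476715857290, p(177)=522115831195, p(178)=571701605655, p(179)=625846753120, p(180)=684957390936, p(181)=749474411781, p(182)=819876908323, p(183)=896684817527, p(184)=980462880430, p(185)=1071823774337, p(186)=1171432692373, p(187)=1280011042268, p(188)=1398341745571, p(189)=1527273599625, p(190)=1667727404093, p(191)=1820701100652.
Final step: p(192) = p(191) + p(190) - p(187) - p(185) + p(180) + p(177) - p(170) - p(166) + p(157) + p(152) - p(141) - p(135) + p(122) + p(115) - p(100) - p(92) + p(75) + p(66) - p(47) - p(37) + p(16) + p(5)
= 1820701100652 + 1667727404093 - 1280011042268 - 1071823774337 + 684957390936 + 522115831195 - 274768617130 - 189334822579 + 80630964769 + 49686288421 - 16670689208 - 9035836076 + 2291320912 + 1064144451 - 190569292 - 72533807 + 8118264 + 2323520 - 124754 - 21637 + 231 + 7
= 1987276856363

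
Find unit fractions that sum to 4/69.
1/18 + 1/414

Greedy algorithm:
4/69: ceiling(69/4) = 18, use 1/18
1/414: ceiling(414/1) = 414, use 1/414
Result: 4/69 = 1/18 + 1/414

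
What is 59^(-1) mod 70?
19

gcd(59, 70) = 1, so the inverse exists.
Extended Euclidean algorithm on (70, 59):
70 = 1 × 59 + 11  ⟹  11 = (1)·70 + (-1)·59
59 = 5 × 11 + 4  ⟹  4 = (-5)·70 + (6)·59
11 = 2 × 4 + 3  ⟹  3 = (11)·70 + (-13)·59
4 = 1 × 3 + 1  ⟹  1 = (-16)·70 + (19)·59
So (19)·59 ≡ 1 (mod 70), i.e. 59^(-1) ≡ 19 (mod 70).
Check: 59 × 19 = 1121 ≡ 1 (mod 70)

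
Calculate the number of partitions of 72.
5392783

p(n) counts ways to write n as a sum of positive integers (order ignored).
Euler's pentagonal recurrence: p(k) = p(k-1) + p(k-2) - p(k-5) - p(k-7) + p(k-12) + p(k-15) - ... (offsets j(3j∓1)/2, signs ++--, p(0)=1, p(<0)=0).
DP table for k = 0..71: p(0)=1, p(1)=1, p(2)=2, p(3)=3, p(4)=5, p(5)=7, p(6)=11, p(7)=15, p(8)=22, p(9)=30, p(10)=42, p(11)=56, p(12)=77, p(13)=101, p(14)=135, p(15)=176, p(16)=231, p(17)=297, p(18)=385, p(19)=490, p(20)=627, p(21)=792, p(22)=1002, p(23)=1255, p(24)=1575, p(25)=1958, p(26)=2436, p(27)=3010, p(28)=3718, p(29)=4565, p(30)=5604, p(31)=6842, p(32)=8349, p(33)=10143, p(34)=12310, p(35)=14883, p(36)=17977, p(37)=21637, p(38)=26015, p(39)=31185, p(40)=37338, p(41)=44583, p(42)=53174, p(43)=63261, p(44)=75175, p(45)=89134, p(46)=105558, p(47)=124754, p(48)=147273, p(49)=173525, p(50)=204226, p(51)=239943, p(52)=281589, p(53)=329931, p(54)=386155, p(55)=451276, p(56)=526823, p(57)=614154, p(58)=715220, p(59)=831820, p(60)=966467, p(61)=1121505, p(62)=1300156, p(63)=1505499, p(64)=1741630, p(65)=2012558, p(66)=2323520, p(67)=2679689, p(68)=3087735, p(69)=3554345, p(70)=4087968, p(71)=4697205.
Final step: p(72) = p(71) + p(70) - p(67) - p(65) + p(60) + p(57) - p(50) - p(46) + p(37) + p(32) - p(21) - p(15) + p(2)
= 4697205 + 4087968 - 2679689 - 2012558 + 966467 + 614154 - 204226 - 105558 + 21637 + 8349 - 792 - 176 + 2
= 5392783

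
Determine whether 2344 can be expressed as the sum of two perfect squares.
30² + 38² (a=30, b=38)

Factorization: 2344 = 2^3 × 293
By Fermat: n is sum of two squares iff every prime p ≡ 3 (mod 4) appears to even power.
All primes ≡ 3 (mod 4) appear to even power.
Search a = 0, 1, 2, … for 2344 - a² a perfect square: first hit at a = 30: 2344 - 900 = 1444 = 38².
2344 = 30² + 38² = 900 + 1444 ✓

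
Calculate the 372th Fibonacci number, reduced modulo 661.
241

Matrix identity: Q^n = [[F_(n+1), F_n], [F_n, F_(n-1)]] with Q = [[1,1],[1,0]].
n = 372 = 101110100₂. Square-and-multiply, entries mod 661:
Q^1 = [[1,1],[1,0]]
Q^2 = (Q^1)² = [[2,1],[1,1]]
Q^5 = (Q^2)²·Q = [[8,5],[5,3]]
Q^11 = (Q^5)²·Q = [[144,89],[89,55]]
Q^23 = (Q^11)²·Q = [[98,234],[234,525]]
Q^46 = (Q^23)² = [[243,362],[362,542]]
Q^93 = (Q^46)²·Q = [[326,386],[386,601]]
Q^186 = (Q^93)² = [[126,221],[221,566]]
Q^372 = (Q^186)² = [[600,241],[241,359]]
F_372 mod 661 = Q^372[0][1] = 241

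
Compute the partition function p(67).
2679689

p(n) counts ways to write n as a sum of positive integers (order ignored).
Euler's pentagonal recurrence: p(k) = p(k-1) + p(k-2) - p(k-5) - p(k-7) + p(k-12) + p(k-15) - ... (offsets j(3j∓1)/2, signs ++--, p(0)=1, p(<0)=0).
DP table for k = 0..66: p(0)=1, p(1)=1, p(2)=2, p(3)=3, p(4)=5, p(5)=7, p(6)=11, p(7)=15, p(8)=22, p(9)=30, p(10)=42, p(11)=56, p(12)=77, p(13)=101, p(14)=135, p(15)=176, p(16)=231, p(17)=297, p(18)=385, p(19)=490, p(20)=627, p(21)=792, p(22)=1002, p(23)=1255, p(24)=1575, p(25)=1958, p(26)=2436, p(27)=3010, p(28)=3718, p(29)=4565, p(30)=5604, p(31)=6842, p(32)=8349, p(33)=10143, p(34)=12310, p(35)=14883, p(36)=17977, p(37)=21637, p(38)=26015, p(39)=31185, p(40)=37338, p(41)=44583, p(42)=53174, p(43)=63261, p(44)=75175, p(45)=89134, p(46)=105558, p(47)=124754, p(48)=147273, p(49)=173525, p(50)=204226, p(51)=239943, p(52)=281589, p(53)=329931, p(54)=386155, p(55)=451276, p(56)=526823, p(57)=614154, p(58)=715220, p(59)=831820, p(60)=966467, p(61)=1121505, p(62)=1300156, p(63)=1505499, p(64)=1741630, p(65)=2012558, p(66)=2323520.
Final step: p(67) = p(66) + p(65) - p(62) - p(60) + p(55) + p(52) - p(45) - p(41) + p(32) + p(27) - p(16) - p(10)
= 2323520 + 2012558 - 1300156 - 966467 + 451276 + 281589 - 89134 - 44583 + 8349 + 3010 - 231 - 42
= 2679689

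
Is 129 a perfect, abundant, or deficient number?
deficient

Proper divisors of 129: sum = 1 + 3 + 43 = 47
Since 47 < 129, 129 is deficient.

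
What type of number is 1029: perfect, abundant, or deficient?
deficient

Proper divisors of 1029: sum = 1 + 3 + 7 + 21 + 49 + 147 + 343 = 571
Since 571 < 1029, 1029 is deficient.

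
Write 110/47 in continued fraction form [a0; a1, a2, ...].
[2; 2, 1, 15]

Euclidean algorithm steps:
110 = 2 × 47 + 16
47 = 2 × 16 + 15
16 = 1 × 15 + 1
15 = 15 × 1 + 0
Continued fraction: [2; 2, 1, 15]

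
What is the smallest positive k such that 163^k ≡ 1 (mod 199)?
198

199 is prime, so ord(163) divides φ(199) = 198.
Divisors of 198: 1, 2, 3, 6, 9, 11, 18, 22, 33, 66, 99, 198.
Repeated squaring: 163^1 ≡ 163, 163^2 ≡ 102, 163^4 ≡ 56, 163^8 ≡ 151, 163^16 ≡ 115, 163^32 ≡ 91, 163^64 ≡ 122, 163^128 ≡ 158 (mod 199).
Test 163^d mod 199 for each divisor d in increasing order:
163^1 ≡ 163
163^2 ≡ 102
163^3 = 163^2·163^1 ≡ 109
163^6 = 163^4·163^2 ≡ 140
163^9 = 163^8·163^1 ≡ 136
163^11 = 163^8·163^2·163^1 ≡ 141
163^18 = 163^16·163^2 ≡ 188
163^22 = 163^16·163^4·163^2 ≡ 180
163^33 = 163^32·163^1 ≡ 107
163^66 = 163^64·163^2 ≡ 106
163^99 = 163^64·163^32·163^2·163^1 ≡ 198
163^198 = 163^128·163^64·163^4·163^2 ≡ 1  ← first divisor giving 1
The order is 198.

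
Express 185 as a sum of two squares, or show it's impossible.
4² + 13² (a=4, b=13)

Factorization: 185 = 5 × 37
By Fermat: n is sum of two squares iff every prime p ≡ 3 (mod 4) appears to even power.
All primes ≡ 3 (mod 4) appear to even power.
Search a = 0, 1, 2, … for 185 - a² a perfect square: first hit at a = 4: 185 - 16 = 169 = 13².
185 = 4² + 13² = 16 + 169 ✓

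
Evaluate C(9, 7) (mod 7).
1

Using Lucas' theorem:
Write n=9 and k=7 in base 7:
n in base 7: [1, 2]
k in base 7: [1, 0]
C(9,7) mod 7 = ∏ C(n_i, k_i) mod 7
Digit binomials (mod 7): C(1,1) = 1; C(2,0) = 1
Product: 1 × 1 = 1 ≡ 1 (mod 7)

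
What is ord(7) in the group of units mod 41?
40

41 is prime, so ord(7) divides φ(41) = 40.
Divisors of 40: 1, 2, 4, 5, 8, 10, 20, 40.
Repeated squaring: 7^1 ≡ 7, 7^2 ≡ 8, 7^4 ≡ 23, 7^8 ≡ 37, 7^16 ≡ 16, 7^32 ≡ 10 (mod 41).
Test 7^d mod 41 for each divisor d in increasing order:
7^1 ≡ 7
7^2 ≡ 8
7^4 ≡ 23
7^5 = 7^4·7^1 ≡ 38
7^8 ≡ 37
7^10 = 7^8·7^2 ≡ 9
7^20 = 7^16·7^4 ≡ 40
7^40 = 7^32·7^8 ≡ 1  ← first divisor giving 1
The order is 40.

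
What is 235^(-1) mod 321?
265

gcd(235, 321) = 1, so the inverse exists.
Extended Euclidean algorithm on (321, 235):
321 = 1 × 235 + 86  ⟹  86 = (1)·321 + (-1)·235
235 = 2 × 86 + 63  ⟹  63 = (-2)·321 + (3)·235
86 = 1 × 63 + 23  ⟹  23 = (3)·321 + (-4)·235
63 = 2 × 23 + 17  ⟹  17 = (-8)·321 + (11)·235
23 = 1 × 17 + 6  ⟹  6 = (11)·321 + (-15)·235
17 = 2 × 6 + 5  ⟹  5 = (-30)·321 + (41)·235
6 = 1 × 5 + 1  ⟹  1 = (41)·321 + (-56)·235
So (-56)·235 ≡ 1 (mod 321), i.e. 235^(-1) ≡ -56 ≡ 265 (mod 321).
Check: 235 × 265 = 62275 ≡ 1 (mod 321)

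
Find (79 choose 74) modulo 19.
0

Using Lucas' theorem:
Write n=79 and k=74 in base 19:
n in base 19: [4, 3]
k in base 19: [3, 17]
C(79,74) mod 19 = ∏ C(n_i, k_i) mod 19
Digit binomials (mod 19): C(4,3) = 4; C(3,17) = 0 (k_i > n_i)
Product: 4 × 0 = 0 ≡ 0 (mod 19)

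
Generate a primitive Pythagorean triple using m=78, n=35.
(4859, 5460, 7309)

Euclid's formula: a = m² - n², b = 2mn, c = m² + n²
m = 78, n = 35
a = 78² - 35² = 6084 - 1225 = 4859
b = 2 × 78 × 35 = 5460
c = 78² + 35² = 6084 + 1225 = 7309
Verification: 4859² + 5460² = 23609881 + 29811600 = 53421481 = 7309² ✓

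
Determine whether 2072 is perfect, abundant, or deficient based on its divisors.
abundant

Proper divisors of 2072: sum = 1 + 2 + 4 + 7 + 8 + 14 + 28 + 37 + 56 + 74 + 148 + 259 + 296 + 518 + 1036 = 2488
Since 2488 > 2072, 2072 is abundant.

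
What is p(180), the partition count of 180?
684957390936

p(n) counts ways to write n as a sum of positive integers (order ignored).
Euler's pentagonal recurrence: p(k) = p(k-1) + p(k-2) - p(k-5) - p(k-7) + p(k-12) + p(k-15) - ... (offsets j(3j∓1)/2, signs ++--, p(0)=1, p(<0)=0).
DP table for k = 0..179: p(0)=1, p(1)=1, p(2)=2, p(3)=3, p(4)=5, p(5)=7, p(6)=11, p(7)=15, p(8)=22, p(9)=30, p(10)=42, p(11)=56, p(12)=77, p(13)=101, p(14)=135, p(15)=176, p(16)=231, p(17)=297, p(18)=385, p(19)=490, p(20)=627, p(21)=792, p(22)=1002, p(23)=1255, p(24)=1575, p(25)=1958, p(26)=2436, p(27)=3010, p(28)=3718, p(29)=4565, p(30)=5604, p(31)=6842, p(32)=8349, p(33)=10143, p(34)=12310, p(35)=14883, p(36)=17977, p(37)=21637, p(38)=26015, p(39)=31185, p(40)=37338, p(41)=44583, p(42)=53174, p(43)=63261, p(44)=75175, p(45)=89134, p(46)=105558, p(47)=124754, p(48)=147273, p(49)=173525, p(50)=204226, p(51)=239943, p(52)=281589, p(53)=329931, p(54)=386155, p(55)=451276, p(56)=526823, p(57)=614154, p(58)=715220, p(59)=831820, p(60)=966467, p(61)=1121505, p(62)=1300156, p(63)=1505499, p(64)=1741630, p(65)=2012558, p(66)=2323520, p(67)=2679689, p(68)=3087735, p(69)=3554345, p(70)=4087968, p(71)=4697205, p(72)=5392783, p(73)=6185689, p(74)=7089500, p(75)=8118264, p(76)=9289091, p(77)=10619863, p(78)=12132164, p(79)=13848650, p(80)=15796476, p(81)=18004327, p(82)=20506255, p(83)=23338469, p(84)=26543660, p(85)=30167357, p(86)=34262962, p(87)=38887673, p(88)=44108109, p(89)=49995925, p(90)=56634173, p(91)=64112359, p(92)=72533807, p(93)=82010177, p(94)=92669720, p(95)=104651419, p(96)=118114304, p(97)=133230930, p(98)=150198136, p(99)=169229875, p(100)=190569292, p(101)=214481126, p(102)=241265379, p(103)=271248950, p(104)=304801365, p(105)=342325709, p(106)=384276336, p(107)=431149389, p(108)=483502844, p(109)=541946240, p(110)=607163746, p(111)=679903203, p(112)=761002156, p(113)=851376628, p(114)=952050665, p(115)=1064144451, p(116)=1188908248, p(117)=1327710076, p(118)=1482074143, p(119)=1653668665, p(120)=1844349560, p(121)=2056148051, p(122)=2291320912, p(123)=2552338241, p(124)=2841940500, p(125)=3163127352, p(126)=3519222692, p(127)=3913864295, p(128)=4351078600, p(129)=4835271870, p(130)=5371315400, p(131)=5964539504, p(132)=6620830889, p(133)=7346629512, p(134)=8149040695, p(135)=9035836076, p(136)=10015581680, p(137)=11097645016, p(138)=12292341831, p(139)=13610949895, p(140)=15065878135, p(141)=16670689208, p(142)=18440293320, p(143)=20390982757, p(144)=22540654445, p(145)=24908858009, p(146)=27517052599, p(147)=30388671978, p(148)=33549419497, p(149)=37027355200, p(150)=40853235313, p(151)=45060624582, p(152)=49686288421, p(153)=54770336324, p(154)=60356673280, p(155)=66493182097, p(156)=73232243759, p(157)=80630964769, p(158)=88751778802, p(159)=97662728555, p(160)=107438159466, p(161)=118159068427, p(162)=129913904637, p(163)=142798995930, p(164)=156919475295, p(165)=172389800255, p(166)=189334822579, p(167)=207890420102, p(168)=228204732751, p(169)=250438925115, p(170)=274768617130, p(171)=301384802048, p(172)=330495499613, p(173)=362326859895, p(174)=397125074750, p(175)=435157697830, p(176)=476715857290, p(177)=522115831195, p(178)=571701605655, p(179)=625846753120.
Final step: p(180) = p(179) + p(178) - p(175) - p(173) + p(168) + p(165) - p(158) - p(154) + p(145) + p(140) - p(129) - p(123) + p(110) + p(103) - p(88) - p(80) + p(63) + p(54) - p(35) - p(25) + p(4)
= 625846753120 + 571701605655 - 435157697830 - 362326859895 + 228204732751 + 172389800255 - 88751778802 - 60356673280 + 24908858009 + 15065878135 - 4835271870 - 2552338241 + 607163746 + 271248950 - 44108109 - 15796476 + 1505499 + 386155 - 14883 - 1958 + 5
= 684957390936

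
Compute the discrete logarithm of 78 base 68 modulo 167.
23

Baby-step giant-step with step n = ⌈√167⌉ = 13.
Baby steps 68^j mod 167 (j:value) for j=0..12: 0:1, 1:68, 2:115, 3:138, 4:32, 5:5, 6:6, 7:74, 8:22, 9:160, 10:25, 11:30, 12:36.
Giant-step multiplier: 68^(-13) ≡ 68^(166-13) = 68^153 ≡ 41 (mod 167).
Giant steps γ_i = 78·41^i mod 167: γ_0=78, γ_1=25 (in table at j=10).
x = i·n + j = 1·13 + 10 = 23.
Check: 68^23 ≡ 78 (mod 167).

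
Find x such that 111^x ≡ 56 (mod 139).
5

Baby-step giant-step with step n = ⌈√139⌉ = 12.
Baby steps 111^j mod 139 (j:value) for j=0..11: 0:1, 1:111, 2:89, 3:10, 4:137, 5:56, 6:100, 7:119, 8:4, 9:27, 10:78, 11:40.
h = 56 is already in the table at j=5, so x = 5.
Check: 111^5 ≡ 56 (mod 139).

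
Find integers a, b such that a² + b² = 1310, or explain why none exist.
Not possible

Factorization: 1310 = 2 × 5 × 131
By Fermat: n is sum of two squares iff every prime p ≡ 3 (mod 4) appears to even power.
Prime(s) ≡ 3 (mod 4) with odd exponent: [(131, 1)]
Therefore 1310 cannot be expressed as a² + b².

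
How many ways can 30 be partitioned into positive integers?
5604

p(n) counts ways to write n as a sum of positive integers (order ignored).
Euler's pentagonal recurrence: p(k) = p(k-1) + p(k-2) - p(k-5) - p(k-7) + p(k-12) + p(k-15) - ... (offsets j(3j∓1)/2, signs ++--, p(0)=1, p(<0)=0).
DP table for k = 0..29: p(0)=1, p(1)=1, p(2)=2, p(3)=3, p(4)=5, p(5)=7, p(6)=11, p(7)=15, p(8)=22, p(9)=30, p(10)=42, p(11)=56, p(12)=77, p(13)=101, p(14)=135, p(15)=176, p(16)=231, p(17)=297, p(18)=385, p(19)=490, p(20)=627, p(21)=792, p(22)=1002, p(23)=1255, p(24)=1575, p(25)=1958, p(26)=2436, p(27)=3010, p(28)=3718, p(29)=4565.
Final step: p(30) = p(29) + p(28) - p(25) - p(23) + p(18) + p(15) - p(8) - p(4)
= 4565 + 3718 - 1958 - 1255 + 385 + 176 - 22 - 5
= 5604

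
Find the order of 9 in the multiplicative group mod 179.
89

179 is prime, so ord(9) divides φ(179) = 178.
Divisors of 178: 1, 2, 89, 178.
Repeated squaring: 9^1 ≡ 9, 9^2 ≡ 81, 9^4 ≡ 117, 9^8 ≡ 85, 9^16 ≡ 65, 9^32 ≡ 108, 9^64 ≡ 29, 9^128 ≡ 125 (mod 179).
Test 9^d mod 179 for each divisor d in increasing order:
9^1 ≡ 9
9^2 ≡ 81
9^89 = 9^64·9^16·9^8·9^1 ≡ 1  ← first divisor giving 1
The order is 89.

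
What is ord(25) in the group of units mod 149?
37

149 is prime, so ord(25) divides φ(149) = 148.
Divisors of 148: 1, 2, 4, 37, 74, 148.
Repeated squaring: 25^1 ≡ 25, 25^2 ≡ 29, 25^4 ≡ 96, 25^8 ≡ 127, 25^16 ≡ 37, 25^32 ≡ 28, 25^64 ≡ 39, 25^128 ≡ 31 (mod 149).
Test 25^d mod 149 for each divisor d in increasing order:
25^1 ≡ 25
25^2 ≡ 29
25^4 ≡ 96
25^37 = 25^32·25^4·25^1 ≡ 1  ← first divisor giving 1
The order is 37.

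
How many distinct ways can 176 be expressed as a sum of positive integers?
476715857290

p(n) counts ways to write n as a sum of positive integers (order ignored).
Euler's pentagonal recurrence: p(k) = p(k-1) + p(k-2) - p(k-5) - p(k-7) + p(k-12) + p(k-15) - ... (offsets j(3j∓1)/2, signs ++--, p(0)=1, p(<0)=0).
DP table for k = 0..175: p(0)=1, p(1)=1, p(2)=2, p(3)=3, p(4)=5, p(5)=7, p(6)=11, p(7)=15, p(8)=22, p(9)=30, p(10)=42, p(11)=56, p(12)=77, p(13)=101, p(14)=135, p(15)=176, p(16)=231, p(17)=297, p(18)=385, p(19)=490, p(20)=627, p(21)=792, p(22)=1002, p(23)=1255, p(24)=1575, p(25)=1958, p(26)=2436, p(27)=3010, p(28)=3718, p(29)=4565, p(30)=5604, p(31)=6842, p(32)=8349, p(33)=10143, p(34)=12310, p(35)=14883, p(36)=17977, p(37)=21637, p(38)=26015, p(39)=31185, p(40)=37338, p(41)=44583, p(42)=53174, p(43)=63261, p(44)=75175, p(45)=89134, p(46)=105558, p(47)=124754, p(48)=147273, p(49)=173525, p(50)=204226, p(51)=239943, p(52)=281589, p(53)=329931, p(54)=386155, p(55)=451276, p(56)=526823, p(57)=614154, p(58)=715220, p(59)=831820, p(60)=966467, p(61)=1121505, p(62)=1300156, p(63)=1505499, p(64)=1741630, p(65)=2012558, p(66)=2323520, p(67)=2679689, p(68)=3087735, p(69)=3554345, p(70)=4087968, p(71)=4697205, p(72)=5392783, p(73)=6185689, p(74)=7089500, p(75)=8118264, p(76)=9289091, p(77)=10619863, p(78)=12132164, p(79)=13848650, p(80)=15796476, p(81)=18004327, p(82)=20506255, p(83)=23338469, p(84)=26543660, p(85)=30167357, p(86)=34262962, p(87)=38887673, p(88)=44108109, p(89)=49995925, p(90)=56634173, p(91)=64112359, p(92)=72533807, p(93)=82010177, p(94)=92669720, p(95)=104651419, p(96)=118114304, p(97)=133230930, p(98)=150198136, p(99)=169229875, p(100)=190569292, p(101)=214481126, p(102)=241265379, p(103)=271248950, p(104)=304801365, p(105)=342325709, p(106)=384276336, p(107)=431149389, p(108)=483502844, p(109)=541946240, p(110)=607163746, p(111)=679903203, p(112)=761002156, p(113)=851376628, p(114)=952050665, p(115)=1064144451, p(116)=1188908248, p(117)=1327710076, p(118)=1482074143, p(119)=1653668665, p(120)=1844349560, p(121)=2056148051, p(122)=2291320912, p(123)=2552338241, p(124)=2841940500, p(125)=3163127352, p(126)=3519222692, p(127)=3913864295, p(128)=4351078600, p(129)=4835271870, p(130)=5371315400, p(131)=5964539504, p(132)=6620830889, p(133)=7346629512, p(134)=8149040695, p(135)=9035836076, p(136)=10015581680, p(137)=11097645016, p(138)=12292341831, p(139)=13610949895, p(140)=15065878135, p(141)=16670689208, p(142)=18440293320, p(143)=20390982757, p(144)=22540654445, p(145)=24908858009, p(146)=27517052599, p(147)=30388671978, p(148)=33549419497, p(149)=37027355200, p(150)=40853235313, p(151)=45060624582, p(152)=49686288421, p(153)=54770336324, p(154)=60356673280, p(155)=66493182097, p(156)=73232243759, p(157)=80630964769, p(158)=88751778802, p(159)=97662728555, p(160)=107438159466, p(161)=118159068427, p(162)=129913904637, p(163)=142798995930, p(164)=156919475295, p(165)=172389800255, p(166)=189334822579, p(167)=207890420102, p(168)=228204732751, p(169)=250438925115, p(170)=274768617130, p(171)=301384802048, p(172)=330495499613, p(173)=362326859895, p(174)=397125074750, p(175)=435157697830.
Final step: p(176) = p(175) + p(174) - p(171) - p(169) + p(164) + p(161) - p(154) - p(150) + p(141) + p(136) - p(125) - p(119) + p(106) + p(99) - p(84) - p(76) + p(59) + p(50) - p(31) - p(21) + p(0)
= 435157697830 + 397125074750 - 301384802048 - 250438925115 + 156919475295 + 118159068427 - 60356673280 - 40853235313 + 16670689208 + 10015581680 - 3163127352 - 1653668665 + 384276336 + 169229875 - 26543660 - 9289091 + 831820 + 204226 - 6842 - 792 + 1
= 476715857290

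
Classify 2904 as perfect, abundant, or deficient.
abundant

Proper divisors of 2904: sum = 1 + 2 + 3 + 4 + 6 + 8 + 11 + 12 + ... + 484 + 726 + 968 + 1452 (23 divisors) = 5076
Since 5076 > 2904, 2904 is abundant.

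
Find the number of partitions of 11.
56

p(n) counts ways to write n as a sum of positive integers (order ignored).
Euler's pentagonal recurrence: p(k) = p(k-1) + p(k-2) - p(k-5) - p(k-7) + p(k-12) + p(k-15) - ... (offsets j(3j∓1)/2, signs ++--, p(0)=1, p(<0)=0).
DP table for k = 0..10: p(0)=1, p(1)=1, p(2)=2, p(3)=3, p(4)=5, p(5)=7, p(6)=11, p(7)=15, p(8)=22, p(9)=30, p(10)=42.
Final step: p(11) = p(10) + p(9) - p(6) - p(4)
= 42 + 30 - 11 - 5
= 56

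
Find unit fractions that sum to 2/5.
1/3 + 1/15

Greedy algorithm:
2/5: ceiling(5/2) = 3, use 1/3
1/15: ceiling(15/1) = 15, use 1/15
Result: 2/5 = 1/3 + 1/15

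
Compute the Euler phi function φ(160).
64

160 = 2^5 × 5
φ(n) = n × ∏(1 - 1/p) for each prime p dividing n
φ(160) = 160 × (1 - 1/2) × (1 - 1/5) = 64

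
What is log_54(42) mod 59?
55

Baby-step giant-step with step n = ⌈√59⌉ = 8.
Baby steps 54^j mod 59 (j:value) for j=0..7: 0:1, 1:54, 2:25, 3:52, 4:35, 5:2, 6:49, 7:50.
Giant-step multiplier: 54^(-8) ≡ 54^(58-8) = 54^50 ≡ 21 (mod 59).
Giant steps γ_i = 42·21^i mod 59: γ_0=42, γ_1=56, γ_2=55, γ_3=34, γ_4=6, γ_5=8, γ_6=50 (in table at j=7).
x = i·n + j = 6·8 + 7 = 55.
Check: 54^55 ≡ 42 (mod 59).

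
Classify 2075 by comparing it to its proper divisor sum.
deficient

Proper divisors of 2075: sum = 1 + 5 + 25 + 83 + 415 = 529
Since 529 < 2075, 2075 is deficient.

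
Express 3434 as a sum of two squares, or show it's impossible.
25² + 53² (a=25, b=53)

Factorization: 3434 = 2 × 17 × 101
By Fermat: n is sum of two squares iff every prime p ≡ 3 (mod 4) appears to even power.
All primes ≡ 3 (mod 4) appear to even power.
Search a = 0, 1, 2, … for 3434 - a² a perfect square: first hit at a = 25: 3434 - 625 = 2809 = 53².
3434 = 25² + 53² = 625 + 2809 ✓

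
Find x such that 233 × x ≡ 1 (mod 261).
233

gcd(233, 261) = 1, so the inverse exists.
Extended Euclidean algorithm on (261, 233):
261 = 1 × 233 + 28  ⟹  28 = (1)·261 + (-1)·233
233 = 8 × 28 + 9  ⟹  9 = (-8)·261 + (9)·233
28 = 3 × 9 + 1  ⟹  1 = (25)·261 + (-28)·233
So (-28)·233 ≡ 1 (mod 261), i.e. 233^(-1) ≡ -28 ≡ 233 (mod 261).
Check: 233 × 233 = 54289 ≡ 1 (mod 261)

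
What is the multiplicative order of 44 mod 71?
70

71 is prime, so ord(44) divides φ(71) = 70.
Divisors of 70: 1, 2, 5, 7, 10, 14, 35, 70.
Repeated squaring: 44^1 ≡ 44, 44^2 ≡ 19, 44^4 ≡ 6, 44^8 ≡ 36, 44^16 ≡ 18, 44^32 ≡ 40, 44^64 ≡ 38 (mod 71).
Test 44^d mod 71 for each divisor d in increasing order:
44^1 ≡ 44
44^2 ≡ 19
44^5 = 44^4·44^1 ≡ 51
44^7 = 44^4·44^2·44^1 ≡ 46
44^10 = 44^8·44^2 ≡ 45
44^14 = 44^8·44^4·44^2 ≡ 57
44^35 = 44^32·44^2·44^1 ≡ 70
44^70 = 44^64·44^4·44^2 ≡ 1  ← first divisor giving 1
The order is 70.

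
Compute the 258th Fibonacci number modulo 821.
552

Matrix identity: Q^n = [[F_(n+1), F_n], [F_n, F_(n-1)]] with Q = [[1,1],[1,0]].
n = 258 = 100000010₂. Square-and-multiply, entries mod 821:
Q^1 = [[1,1],[1,0]]
Q^2 = (Q^1)² = [[2,1],[1,1]]
Q^4 = (Q^2)² = [[5,3],[3,2]]
Q^8 = (Q^4)² = [[34,21],[21,13]]
Q^16 = (Q^8)² = [[776,166],[166,610]]
Q^32 = (Q^16)² = [[25,196],[196,650]]
Q^64 = (Q^32)² = [[454,119],[119,335]]
Q^129 = (Q^64)²·Q = [[546,249],[249,297]]
Q^258 = (Q^129)² = [[519,552],[552,788]]
F_258 mod 821 = Q^258[0][1] = 552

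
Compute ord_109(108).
2

109 is prime, so ord(108) divides φ(109) = 108.
Divisors of 108: 1, 2, 3, 4, 6, 9, 12, 18, 27, 36, 54, 108.
Repeated squaring: 108^1 ≡ 108, 108^2 ≡ 1, 108^4 ≡ 1, 108^8 ≡ 1, 108^16 ≡ 1, 108^32 ≡ 1, 108^64 ≡ 1 (mod 109).
Test 108^d mod 109 for each divisor d in increasing order:
108^1 ≡ 108
108^2 ≡ 1  ← first divisor giving 1
The order is 2.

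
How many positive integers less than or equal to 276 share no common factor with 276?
88

276 = 2^2 × 3 × 23
φ(n) = n × ∏(1 - 1/p) for each prime p dividing n
φ(276) = 276 × (1 - 1/2) × (1 - 1/3) × (1 - 1/23) = 88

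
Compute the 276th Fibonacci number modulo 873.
450

Matrix identity: Q^n = [[F_(n+1), F_n], [F_n, F_(n-1)]] with Q = [[1,1],[1,0]].
n = 276 = 100010100₂. Square-and-multiply, entries mod 873:
Q^1 = [[1,1],[1,0]]
Q^2 = (Q^1)² = [[2,1],[1,1]]
Q^4 = (Q^2)² = [[5,3],[3,2]]
Q^8 = (Q^4)² = [[34,21],[21,13]]
Q^17 = (Q^8)²·Q = [[838,724],[724,114]]
Q^34 = (Q^17)² = [[728,451],[451,277]]
Q^69 = (Q^34)²·Q = [[233,65],[65,168]]
Q^138 = (Q^69)² = [[23,748],[748,148]]
Q^276 = (Q^138)² = [[440,450],[450,863]]
F_276 mod 873 = Q^276[0][1] = 450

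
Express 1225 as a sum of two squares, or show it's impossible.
0² + 35² (a=0, b=35)

Factorization: 1225 = 5^2 × 7^2
By Fermat: n is sum of two squares iff every prime p ≡ 3 (mod 4) appears to even power.
All primes ≡ 3 (mod 4) appear to even power.
Search a = 0, 1, 2, … for 1225 - a² a perfect square: first hit at a = 0: 1225 - 0 = 1225 = 35².
1225 = 0² + 35² = 0 + 1225 ✓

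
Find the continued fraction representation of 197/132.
[1; 2, 32, 2]

Euclidean algorithm steps:
197 = 1 × 132 + 65
132 = 2 × 65 + 2
65 = 32 × 2 + 1
2 = 2 × 1 + 0
Continued fraction: [1; 2, 32, 2]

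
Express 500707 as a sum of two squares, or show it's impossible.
Not possible

Factorization: 500707 = 19^3 × 73
By Fermat: n is sum of two squares iff every prime p ≡ 3 (mod 4) appears to even power.
Prime(s) ≡ 3 (mod 4) with odd exponent: [(19, 3)]
Therefore 500707 cannot be expressed as a² + b².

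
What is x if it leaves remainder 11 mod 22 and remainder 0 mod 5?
55

Using Chinese Remainder Theorem:
M = 22 × 5 = 110
M1 = 5, M2 = 22
y1 = 5^(-1) mod 22 = 9
y2 = 22^(-1) mod 5 = 3
x = (11×5×9 + 0×22×3) mod 110 = 55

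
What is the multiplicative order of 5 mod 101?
25

101 is prime, so ord(5) divides φ(101) = 100.
Divisors of 100: 1, 2, 4, 5, 10, 20, 25, 50, 100.
Repeated squaring: 5^1 ≡ 5, 5^2 ≡ 25, 5^4 ≡ 19, 5^8 ≡ 58, 5^16 ≡ 31, 5^32 ≡ 52, 5^64 ≡ 78 (mod 101).
Test 5^d mod 101 for each divisor d in increasing order:
5^1 ≡ 5
5^2 ≡ 25
5^4 ≡ 19
5^5 = 5^4·5^1 ≡ 95
5^10 = 5^8·5^2 ≡ 36
5^20 = 5^16·5^4 ≡ 84
5^25 = 5^16·5^8·5^1 ≡ 1  ← first divisor giving 1
The order is 25.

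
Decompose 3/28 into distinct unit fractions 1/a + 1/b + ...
1/10 + 1/140

Greedy algorithm:
3/28: ceiling(28/3) = 10, use 1/10
1/140: ceiling(140/1) = 140, use 1/140
Result: 3/28 = 1/10 + 1/140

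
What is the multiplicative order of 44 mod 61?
60

61 is prime, so ord(44) divides φ(61) = 60.
Divisors of 60: 1, 2, 3, 4, 5, 6, 10, 12, 15, 20, 30, 60.
Repeated squaring: 44^1 ≡ 44, 44^2 ≡ 45, 44^4 ≡ 12, 44^8 ≡ 22, 44^16 ≡ 57, 44^32 ≡ 16 (mod 61).
Test 44^d mod 61 for each divisor d in increasing order:
44^1 ≡ 44
44^2 ≡ 45
44^3 = 44^2·44^1 ≡ 28
44^4 ≡ 12
44^5 = 44^4·44^1 ≡ 40
44^6 = 44^4·44^2 ≡ 52
44^10 = 44^8·44^2 ≡ 14
44^12 = 44^8·44^4 ≡ 20
44^15 = 44^8·44^4·44^2·44^1 ≡ 11
44^20 = 44^16·44^4 ≡ 13
44^30 = 44^16·44^8·44^4·44^2 ≡ 60
44^60 = 44^32·44^16·44^8·44^4 ≡ 1  ← first divisor giving 1
The order is 60.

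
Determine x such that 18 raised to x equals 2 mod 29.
23

Baby-step giant-step with step n = ⌈√29⌉ = 6.
Baby steps 18^j mod 29 (j:value) for j=0..5: 0:1, 1:18, 2:5, 3:3, 4:25, 5:15.
Giant-step multiplier: 18^(-6) ≡ 18^(28-6) = 18^22 ≡ 13 (mod 29).
Giant steps γ_i = 2·13^i mod 29: γ_0=2, γ_1=26, γ_2=19, γ_3=15 (in table at j=5).
x = i·n + j = 3·6 + 5 = 23.
Check: 18^23 ≡ 2 (mod 29).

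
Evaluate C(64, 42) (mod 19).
10

Using Lucas' theorem:
Write n=64 and k=42 in base 19:
n in base 19: [3, 7]
k in base 19: [2, 4]
C(64,42) mod 19 = ∏ C(n_i, k_i) mod 19
Digit binomials (mod 19): C(3,2) = 3; C(7,4) = 35 ≡ 16
Product: 3 × 16 = 48 ≡ 10 (mod 19)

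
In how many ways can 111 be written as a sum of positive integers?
679903203

p(n) counts ways to write n as a sum of positive integers (order ignored).
Euler's pentagonal recurrence: p(k) = p(k-1) + p(k-2) - p(k-5) - p(k-7) + p(k-12) + p(k-15) - ... (offsets j(3j∓1)/2, signs ++--, p(0)=1, p(<0)=0).
DP table for k = 0..110: p(0)=1, p(1)=1, p(2)=2, p(3)=3, p(4)=5, p(5)=7, p(6)=11, p(7)=15, p(8)=22, p(9)=30, p(10)=42, p(11)=56, p(12)=77, p(13)=101, p(14)=135, p(15)=176, p(16)=231, p(17)=297, p(18)=385, p(19)=490, p(20)=627, p(21)=792, p(22)=1002, p(23)=1255, p(24)=1575, p(25)=1958, p(26)=2436, p(27)=3010, p(28)=3718, p(29)=4565, p(30)=5604, p(31)=6842, p(32)=8349, p(33)=10143, p(34)=12310, p(35)=14883, p(36)=17977, p(37)=21637, p(38)=26015, p(39)=31185, p(40)=37338, p(41)=44583, p(42)=53174, p(43)=63261, p(44)=75175, p(45)=89134, p(46)=105558, p(47)=124754, p(48)=147273, p(49)=173525, p(50)=204226, p(51)=239943, p(52)=281589, p(53)=329931, p(54)=386155, p(55)=451276, p(56)=526823, p(57)=614154, p(58)=715220, p(59)=831820, p(60)=966467, p(61)=1121505, p(62)=1300156, p(63)=1505499, p(64)=1741630, p(65)=2012558, p(66)=2323520, p(67)=2679689, p(68)=3087735, p(69)=3554345, p(70)=4087968, p(71)=4697205, p(72)=5392783, p(73)=6185689, p(74)=7089500, p(75)=8118264, p(76)=9289091, p(77)=10619863, p(78)=12132164, p(79)=13848650, p(80)=15796476, p(81)=18004327, p(82)=20506255, p(83)=23338469, p(84)=26543660, p(85)=30167357, p(86)=34262962, p(87)=38887673, p(88)=44108109, p(89)=49995925, p(90)=56634173, p(91)=64112359, p(92)=72533807, p(93)=82010177, p(94)=92669720, p(95)=104651419, p(96)=118114304, p(97)=133230930, p(98)=150198136, p(99)=169229875, p(100)=190569292, p(101)=214481126, p(102)=241265379, p(103)=271248950, p(104)=304801365, p(105)=342325709, p(106)=384276336, p(107)=431149389, p(108)=483502844, p(109)=541946240, p(110)=607163746.
Final step: p(111) = p(110) + p(109) - p(106) - p(104) + p(99) + p(96) - p(89) - p(85) + p(76) + p(71) - p(60) - p(54) + p(41) + p(34) - p(19) - p(11)
= 607163746 + 541946240 - 384276336 - 304801365 + 169229875 + 118114304 - 49995925 - 30167357 + 9289091 + 4697205 - 966467 - 386155 + 44583 + 12310 - 490 - 56
= 679903203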